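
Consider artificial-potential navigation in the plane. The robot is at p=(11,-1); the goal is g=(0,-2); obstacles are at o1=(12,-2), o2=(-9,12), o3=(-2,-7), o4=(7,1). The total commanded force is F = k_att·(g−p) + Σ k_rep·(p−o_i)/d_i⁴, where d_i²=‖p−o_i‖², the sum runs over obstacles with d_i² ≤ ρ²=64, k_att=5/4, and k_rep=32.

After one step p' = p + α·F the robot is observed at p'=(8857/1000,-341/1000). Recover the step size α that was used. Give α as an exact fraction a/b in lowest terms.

α = 1/10

F_att = 5/4·(g−p) = 5/4·(-11,-1) = (-13.7500,-1.2500)
o1: d²=2 ≤ ρ²=64; F_rep = 32·(-1,1)/2² = (-8.0000,8.0000)
o2: d²=569 > ρ²=64 → inactive
o3: d²=205 > ρ²=64 → inactive
o4: d²=20 ≤ ρ²=64; F_rep = 32·(4,-2)/20² = (0.3200,-0.1600)
F = F_att + ΣF_rep = (-21.4300,6.5900)
Δp = p'−p = (-2.1430,0.6590); α = Δx/Fx = (-2143/1000) / (-2143/100) = 1/10
check: Δy/Fy = (659/1000) / (659/100) = 1/10 ✓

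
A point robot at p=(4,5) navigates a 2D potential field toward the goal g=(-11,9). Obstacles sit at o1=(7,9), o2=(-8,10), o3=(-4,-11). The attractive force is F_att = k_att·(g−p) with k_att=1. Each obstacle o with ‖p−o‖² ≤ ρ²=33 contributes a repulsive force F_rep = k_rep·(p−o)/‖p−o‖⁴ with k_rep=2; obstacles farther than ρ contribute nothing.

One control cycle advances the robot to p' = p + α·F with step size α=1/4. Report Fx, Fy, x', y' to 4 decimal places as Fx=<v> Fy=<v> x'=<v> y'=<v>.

F_att = 1·(g−p) = 1·(-15,4) = (-15.0000,4.0000)
o1: d²=25 ≤ ρ²=33; F_rep = 2·(-3,-4)/25² = (-0.0096,-0.0128)
o2: d²=169 > ρ²=33 → inactive
o3: d²=320 > ρ²=33 → inactive
F = F_att + ΣF_rep = (-15.0096,3.9872)
p' = p + 1/4·F = (0.2476,5.9968)

Fx=-15.0096 Fy=3.9872 x'=0.2476 y'=5.9968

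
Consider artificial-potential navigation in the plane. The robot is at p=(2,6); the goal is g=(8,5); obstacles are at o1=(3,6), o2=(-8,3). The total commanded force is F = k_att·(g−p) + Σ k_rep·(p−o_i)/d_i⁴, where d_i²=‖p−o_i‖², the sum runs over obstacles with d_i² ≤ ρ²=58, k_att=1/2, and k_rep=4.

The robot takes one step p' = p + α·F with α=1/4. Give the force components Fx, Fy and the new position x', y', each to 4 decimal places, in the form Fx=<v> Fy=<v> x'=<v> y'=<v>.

Fx=-1.0000 Fy=-0.5000 x'=1.7500 y'=5.8750

F_att = 1/2·(g−p) = 1/2·(6,-1) = (3.0000,-0.5000)
o1: d²=1 ≤ ρ²=58; F_rep = 4·(-1,0)/1² = (-4.0000,0.0000)
o2: d²=109 > ρ²=58 → inactive
F = F_att + ΣF_rep = (-1.0000,-0.5000)
p' = p + 1/4·F = (1.7500,5.8750)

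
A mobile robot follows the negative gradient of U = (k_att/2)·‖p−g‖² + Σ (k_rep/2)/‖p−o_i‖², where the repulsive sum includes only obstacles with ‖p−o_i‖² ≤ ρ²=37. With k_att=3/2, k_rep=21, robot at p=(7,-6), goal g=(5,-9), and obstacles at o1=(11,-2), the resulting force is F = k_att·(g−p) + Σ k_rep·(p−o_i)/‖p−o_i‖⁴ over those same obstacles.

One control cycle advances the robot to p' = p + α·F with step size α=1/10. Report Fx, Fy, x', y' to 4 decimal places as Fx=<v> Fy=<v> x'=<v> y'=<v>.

F_att = 3/2·(g−p) = 3/2·(-2,-3) = (-3.0000,-4.5000)
o1: d²=32 ≤ ρ²=37; F_rep = 21·(-4,-4)/32² = (-0.0820,-0.0820)
F = F_att + ΣF_rep = (-3.0820,-4.5820)
p' = p + 1/10·F = (6.6918,-6.4582)

Fx=-3.0820 Fy=-4.5820 x'=6.6918 y'=-6.4582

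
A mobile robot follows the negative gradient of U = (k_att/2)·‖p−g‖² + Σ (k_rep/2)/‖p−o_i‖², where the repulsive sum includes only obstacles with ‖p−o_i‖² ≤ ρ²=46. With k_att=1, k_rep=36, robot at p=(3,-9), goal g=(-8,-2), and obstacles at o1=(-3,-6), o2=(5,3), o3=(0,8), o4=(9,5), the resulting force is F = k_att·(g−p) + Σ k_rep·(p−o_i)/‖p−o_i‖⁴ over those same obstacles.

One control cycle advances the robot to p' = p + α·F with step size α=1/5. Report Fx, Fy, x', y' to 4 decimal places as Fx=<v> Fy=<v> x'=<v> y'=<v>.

Fx=-10.8933 Fy=6.9467 x'=0.8213 y'=-7.6107

F_att = 1·(g−p) = 1·(-11,7) = (-11.0000,7.0000)
o1: d²=45 ≤ ρ²=46; F_rep = 36·(6,-3)/45² = (0.1067,-0.0533)
o2: d²=148 > ρ²=46 → inactive
o3: d²=298 > ρ²=46 → inactive
o4: d²=232 > ρ²=46 → inactive
F = F_att + ΣF_rep = (-10.8933,6.9467)
p' = p + 1/5·F = (0.8213,-7.6107)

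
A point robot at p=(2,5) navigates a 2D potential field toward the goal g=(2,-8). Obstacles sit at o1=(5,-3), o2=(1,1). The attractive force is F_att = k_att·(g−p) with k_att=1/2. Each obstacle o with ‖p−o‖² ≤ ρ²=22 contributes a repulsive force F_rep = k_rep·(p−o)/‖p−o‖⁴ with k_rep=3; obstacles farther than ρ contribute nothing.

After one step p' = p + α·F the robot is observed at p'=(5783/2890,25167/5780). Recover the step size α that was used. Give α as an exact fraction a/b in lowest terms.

F_att = 1/2·(g−p) = 1/2·(0,-13) = (0.0000,-6.5000)
o1: d²=73 > ρ²=22 → inactive
o2: d²=17 ≤ ρ²=22; F_rep = 3·(1,4)/17² = (0.0104,0.0415)
F = F_att + ΣF_rep = (0.0104,-6.4585)
Δp = p'−p = (0.0010,-0.6458); α = Δx/Fx = (3/2890) / (3/289) = 1/10
check: Δy/Fy = (-3733/5780) / (-3733/578) = 1/10 ✓

α = 1/10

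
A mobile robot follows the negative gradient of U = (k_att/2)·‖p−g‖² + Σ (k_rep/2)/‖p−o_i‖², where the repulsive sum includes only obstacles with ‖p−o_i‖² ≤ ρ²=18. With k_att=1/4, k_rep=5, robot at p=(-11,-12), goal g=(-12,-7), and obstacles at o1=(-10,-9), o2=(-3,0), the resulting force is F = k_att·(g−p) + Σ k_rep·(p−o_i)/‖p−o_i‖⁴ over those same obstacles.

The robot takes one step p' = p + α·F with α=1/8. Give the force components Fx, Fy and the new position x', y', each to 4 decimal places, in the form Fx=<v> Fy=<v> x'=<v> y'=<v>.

Fx=-0.3000 Fy=1.1000 x'=-11.0375 y'=-11.8625

F_att = 1/4·(g−p) = 1/4·(-1,5) = (-0.2500,1.2500)
o1: d²=10 ≤ ρ²=18; F_rep = 5·(-1,-3)/10² = (-0.0500,-0.1500)
o2: d²=208 > ρ²=18 → inactive
F = F_att + ΣF_rep = (-0.3000,1.1000)
p' = p + 1/8·F = (-11.0375,-11.8625)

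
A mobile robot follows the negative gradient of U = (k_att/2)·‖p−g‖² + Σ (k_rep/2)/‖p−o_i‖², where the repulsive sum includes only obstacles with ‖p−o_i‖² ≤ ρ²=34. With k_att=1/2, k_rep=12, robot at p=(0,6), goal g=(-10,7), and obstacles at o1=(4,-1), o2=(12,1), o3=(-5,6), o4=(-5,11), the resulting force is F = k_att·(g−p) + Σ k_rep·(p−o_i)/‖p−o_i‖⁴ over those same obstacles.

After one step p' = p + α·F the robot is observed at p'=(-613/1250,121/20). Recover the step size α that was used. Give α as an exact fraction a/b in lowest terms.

α = 1/10

F_att = 1/2·(g−p) = 1/2·(-10,1) = (-5.0000,0.5000)
o1: d²=65 > ρ²=34 → inactive
o2: d²=169 > ρ²=34 → inactive
o3: d²=25 ≤ ρ²=34; F_rep = 12·(5,0)/25² = (0.0960,0.0000)
o4: d²=50 > ρ²=34 → inactive
F = F_att + ΣF_rep = (-4.9040,0.5000)
Δp = p'−p = (-0.4904,0.0500); α = Δx/Fx = (-613/1250) / (-613/125) = 1/10
check: Δy/Fy = (1/20) / (1/2) = 1/10 ✓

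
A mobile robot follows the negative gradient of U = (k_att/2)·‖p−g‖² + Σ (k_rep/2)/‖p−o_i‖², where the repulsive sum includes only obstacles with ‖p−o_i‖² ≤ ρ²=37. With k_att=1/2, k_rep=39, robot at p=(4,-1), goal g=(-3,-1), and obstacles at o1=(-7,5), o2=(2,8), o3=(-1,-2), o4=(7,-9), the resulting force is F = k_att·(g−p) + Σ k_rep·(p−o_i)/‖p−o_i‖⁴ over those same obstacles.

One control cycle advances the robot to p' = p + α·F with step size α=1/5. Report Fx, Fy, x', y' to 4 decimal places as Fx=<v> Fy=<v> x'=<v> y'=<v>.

Fx=-3.2115 Fy=0.0577 x'=3.3577 y'=-0.9885

F_att = 1/2·(g−p) = 1/2·(-7,0) = (-3.5000,0.0000)
o1: d²=157 > ρ²=37 → inactive
o2: d²=85 > ρ²=37 → inactive
o3: d²=26 ≤ ρ²=37; F_rep = 39·(5,1)/26² = (0.2885,0.0577)
o4: d²=73 > ρ²=37 → inactive
F = F_att + ΣF_rep = (-3.2115,0.0577)
p' = p + 1/5·F = (3.3577,-0.9885)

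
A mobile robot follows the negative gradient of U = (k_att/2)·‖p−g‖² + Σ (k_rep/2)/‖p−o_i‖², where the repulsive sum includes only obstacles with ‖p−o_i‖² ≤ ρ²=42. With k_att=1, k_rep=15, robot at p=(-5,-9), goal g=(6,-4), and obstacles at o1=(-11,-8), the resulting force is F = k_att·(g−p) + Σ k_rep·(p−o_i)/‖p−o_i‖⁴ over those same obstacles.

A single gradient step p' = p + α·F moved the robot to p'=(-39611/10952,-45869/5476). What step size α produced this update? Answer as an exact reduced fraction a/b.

F_att = 1·(g−p) = 1·(11,5) = (11.0000,5.0000)
o1: d²=37 ≤ ρ²=42; F_rep = 15·(6,-1)/37² = (0.0657,-0.0110)
F = F_att + ΣF_rep = (11.0657,4.9890)
Δp = p'−p = (1.3832,0.6236); α = Δx/Fx = (15149/10952) / (15149/1369) = 1/8
check: Δy/Fy = (3415/5476) / (6830/1369) = 1/8 ✓

α = 1/8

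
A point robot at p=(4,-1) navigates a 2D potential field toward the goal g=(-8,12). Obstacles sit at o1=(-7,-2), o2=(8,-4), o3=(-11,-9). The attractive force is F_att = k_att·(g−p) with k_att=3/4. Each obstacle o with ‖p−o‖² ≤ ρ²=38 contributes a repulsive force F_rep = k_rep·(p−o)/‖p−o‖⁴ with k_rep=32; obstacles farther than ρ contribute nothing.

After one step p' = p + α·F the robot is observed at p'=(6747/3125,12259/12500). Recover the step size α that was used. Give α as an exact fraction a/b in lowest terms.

F_att = 3/4·(g−p) = 3/4·(-12,13) = (-9.0000,9.7500)
o1: d²=122 > ρ²=38 → inactive
o2: d²=25 ≤ ρ²=38; F_rep = 32·(-4,3)/25² = (-0.2048,0.1536)
o3: d²=289 > ρ²=38 → inactive
F = F_att + ΣF_rep = (-9.2048,9.9036)
Δp = p'−p = (-1.8410,1.9807); α = Δx/Fx = (-5753/3125) / (-5753/625) = 1/5
check: Δy/Fy = (24759/12500) / (24759/2500) = 1/5 ✓

α = 1/5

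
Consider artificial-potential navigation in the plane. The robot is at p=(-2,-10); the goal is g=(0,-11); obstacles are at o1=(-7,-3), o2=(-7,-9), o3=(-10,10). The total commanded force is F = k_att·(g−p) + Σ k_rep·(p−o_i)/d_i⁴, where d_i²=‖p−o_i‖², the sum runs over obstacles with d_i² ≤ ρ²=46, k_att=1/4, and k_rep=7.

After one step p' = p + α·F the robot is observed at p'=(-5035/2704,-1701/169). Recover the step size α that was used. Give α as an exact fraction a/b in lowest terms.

α = 1/4

F_att = 1/4·(g−p) = 1/4·(2,-1) = (0.5000,-0.2500)
o1: d²=74 > ρ²=46 → inactive
o2: d²=26 ≤ ρ²=46; F_rep = 7·(5,-1)/26² = (0.0518,-0.0104)
o3: d²=464 > ρ²=46 → inactive
F = F_att + ΣF_rep = (0.5518,-0.2604)
Δp = p'−p = (0.1379,-0.0651); α = Δx/Fx = (373/2704) / (373/676) = 1/4
check: Δy/Fy = (-11/169) / (-44/169) = 1/4 ✓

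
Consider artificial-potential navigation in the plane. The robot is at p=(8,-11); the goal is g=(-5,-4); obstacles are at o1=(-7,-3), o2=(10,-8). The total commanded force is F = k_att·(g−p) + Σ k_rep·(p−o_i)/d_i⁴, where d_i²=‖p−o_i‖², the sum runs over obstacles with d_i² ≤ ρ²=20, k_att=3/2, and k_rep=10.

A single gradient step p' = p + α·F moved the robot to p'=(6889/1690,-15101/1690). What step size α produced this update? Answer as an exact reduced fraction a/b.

α = 1/5

F_att = 3/2·(g−p) = 3/2·(-13,7) = (-19.5000,10.5000)
o1: d²=289 > ρ²=20 → inactive
o2: d²=13 ≤ ρ²=20; F_rep = 10·(-2,-3)/13² = (-0.1183,-0.1775)
F = F_att + ΣF_rep = (-19.6183,10.3225)
Δp = p'−p = (-3.9237,2.0645); α = Δx/Fx = (-6631/1690) / (-6631/338) = 1/5
check: Δy/Fy = (3489/1690) / (3489/338) = 1/5 ✓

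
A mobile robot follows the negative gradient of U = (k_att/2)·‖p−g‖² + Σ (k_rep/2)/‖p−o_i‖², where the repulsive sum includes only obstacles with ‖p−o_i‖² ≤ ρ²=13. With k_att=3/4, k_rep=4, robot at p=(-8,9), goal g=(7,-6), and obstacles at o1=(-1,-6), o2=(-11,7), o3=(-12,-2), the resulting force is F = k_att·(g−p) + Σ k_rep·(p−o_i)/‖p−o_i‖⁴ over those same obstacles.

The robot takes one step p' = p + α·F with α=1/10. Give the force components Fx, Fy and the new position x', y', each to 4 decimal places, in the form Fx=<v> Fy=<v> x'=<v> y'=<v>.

F_att = 3/4·(g−p) = 3/4·(15,-15) = (11.2500,-11.2500)
o1: d²=274 > ρ²=13 → inactive
o2: d²=13 ≤ ρ²=13; F_rep = 4·(3,2)/13² = (0.0710,0.0473)
o3: d²=137 > ρ²=13 → inactive
F = F_att + ΣF_rep = (11.3210,-11.2027)
p' = p + 1/10·F = (-6.8679,7.8797)

Fx=11.3210 Fy=-11.2027 x'=-6.8679 y'=7.8797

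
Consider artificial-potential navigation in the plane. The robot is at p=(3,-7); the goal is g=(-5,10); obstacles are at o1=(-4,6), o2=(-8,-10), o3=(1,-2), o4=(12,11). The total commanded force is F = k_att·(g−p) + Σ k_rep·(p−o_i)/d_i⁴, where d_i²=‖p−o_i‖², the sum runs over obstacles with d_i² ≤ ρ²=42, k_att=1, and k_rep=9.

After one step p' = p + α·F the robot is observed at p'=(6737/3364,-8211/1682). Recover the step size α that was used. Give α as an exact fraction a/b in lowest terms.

α = 1/8

F_att = 1·(g−p) = 1·(-8,17) = (-8.0000,17.0000)
o1: d²=218 > ρ²=42 → inactive
o2: d²=130 > ρ²=42 → inactive
o3: d²=29 ≤ ρ²=42; F_rep = 9·(2,-5)/29² = (0.0214,-0.0535)
o4: d²=405 > ρ²=42 → inactive
F = F_att + ΣF_rep = (-7.9786,16.9465)
Δp = p'−p = (-0.9973,2.1183); α = Δx/Fx = (-3355/3364) / (-6710/841) = 1/8
check: Δy/Fy = (3563/1682) / (14252/841) = 1/8 ✓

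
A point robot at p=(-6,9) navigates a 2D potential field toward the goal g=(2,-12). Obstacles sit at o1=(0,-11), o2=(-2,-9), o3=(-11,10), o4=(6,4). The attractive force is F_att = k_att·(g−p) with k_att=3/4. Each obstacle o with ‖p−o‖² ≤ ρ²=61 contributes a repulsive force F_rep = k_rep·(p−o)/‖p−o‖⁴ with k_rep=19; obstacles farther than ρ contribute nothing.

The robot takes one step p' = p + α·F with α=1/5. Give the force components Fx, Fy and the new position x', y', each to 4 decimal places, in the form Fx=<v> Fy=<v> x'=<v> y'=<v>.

F_att = 3/4·(g−p) = 3/4·(8,-21) = (6.0000,-15.7500)
o1: d²=436 > ρ²=61 → inactive
o2: d²=340 > ρ²=61 → inactive
o3: d²=26 ≤ ρ²=61; F_rep = 19·(5,-1)/26² = (0.1405,-0.0281)
o4: d²=169 > ρ²=61 → inactive
F = F_att + ΣF_rep = (6.1405,-15.7781)
p' = p + 1/5·F = (-4.7719,5.8444)

Fx=6.1405 Fy=-15.7781 x'=-4.7719 y'=5.8444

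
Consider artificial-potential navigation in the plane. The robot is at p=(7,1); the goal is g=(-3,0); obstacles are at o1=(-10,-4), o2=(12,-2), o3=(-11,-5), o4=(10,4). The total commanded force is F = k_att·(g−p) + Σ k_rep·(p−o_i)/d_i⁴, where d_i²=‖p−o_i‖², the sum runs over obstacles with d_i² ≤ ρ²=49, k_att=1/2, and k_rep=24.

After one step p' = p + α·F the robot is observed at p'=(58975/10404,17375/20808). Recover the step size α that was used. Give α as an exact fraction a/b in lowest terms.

α = 1/4

F_att = 1/2·(g−p) = 1/2·(-10,-1) = (-5.0000,-0.5000)
o1: d²=314 > ρ²=49 → inactive
o2: d²=34 ≤ ρ²=49; F_rep = 24·(-5,3)/34² = (-0.1038,0.0623)
o3: d²=360 > ρ²=49 → inactive
o4: d²=18 ≤ ρ²=49; F_rep = 24·(-3,-3)/18² = (-0.2222,-0.2222)
F = F_att + ΣF_rep = (-5.3260,-0.6599)
Δp = p'−p = (-1.3315,-0.1650); α = Δx/Fx = (-13853/10404) / (-13853/2601) = 1/4
check: Δy/Fy = (-3433/20808) / (-3433/5202) = 1/4 ✓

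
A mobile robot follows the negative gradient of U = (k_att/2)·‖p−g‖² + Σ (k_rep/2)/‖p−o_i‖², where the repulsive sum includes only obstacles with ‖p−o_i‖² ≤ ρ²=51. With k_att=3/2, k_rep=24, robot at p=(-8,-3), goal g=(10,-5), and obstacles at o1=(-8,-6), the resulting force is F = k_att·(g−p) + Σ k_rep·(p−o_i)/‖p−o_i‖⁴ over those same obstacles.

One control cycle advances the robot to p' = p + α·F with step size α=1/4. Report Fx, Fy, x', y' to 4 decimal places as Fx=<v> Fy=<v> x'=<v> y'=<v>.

F_att = 3/2·(g−p) = 3/2·(18,-2) = (27.0000,-3.0000)
o1: d²=9 ≤ ρ²=51; F_rep = 24·(0,3)/9² = (0.0000,0.8889)
F = F_att + ΣF_rep = (27.0000,-2.1111)
p' = p + 1/4·F = (-1.2500,-3.5278)

Fx=27.0000 Fy=-2.1111 x'=-1.2500 y'=-3.5278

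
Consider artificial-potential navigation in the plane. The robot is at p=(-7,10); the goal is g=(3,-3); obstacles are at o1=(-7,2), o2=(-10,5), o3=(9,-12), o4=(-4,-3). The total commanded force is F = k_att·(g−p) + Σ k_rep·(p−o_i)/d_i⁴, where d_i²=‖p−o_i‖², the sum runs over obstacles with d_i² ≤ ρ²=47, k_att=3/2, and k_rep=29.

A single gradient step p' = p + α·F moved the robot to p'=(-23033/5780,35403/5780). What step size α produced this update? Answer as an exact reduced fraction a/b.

F_att = 3/2·(g−p) = 3/2·(10,-13) = (15.0000,-19.5000)
o1: d²=64 > ρ²=47 → inactive
o2: d²=34 ≤ ρ²=47; F_rep = 29·(3,5)/34² = (0.0753,0.1254)
o3: d²=740 > ρ²=47 → inactive
o4: d²=178 > ρ²=47 → inactive
F = F_att + ΣF_rep = (15.0753,-19.3746)
Δp = p'−p = (3.0151,-3.8749); α = Δx/Fx = (17427/5780) / (17427/1156) = 1/5
check: Δy/Fy = (-22397/5780) / (-22397/1156) = 1/5 ✓

α = 1/5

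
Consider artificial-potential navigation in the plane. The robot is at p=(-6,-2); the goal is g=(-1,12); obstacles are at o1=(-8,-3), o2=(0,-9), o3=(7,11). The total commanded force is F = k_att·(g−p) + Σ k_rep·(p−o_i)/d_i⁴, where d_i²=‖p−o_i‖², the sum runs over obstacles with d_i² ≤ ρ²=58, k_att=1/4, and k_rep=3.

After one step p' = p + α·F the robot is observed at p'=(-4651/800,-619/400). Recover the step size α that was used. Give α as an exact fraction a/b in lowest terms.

α = 1/8

F_att = 1/4·(g−p) = 1/4·(5,14) = (1.2500,3.5000)
o1: d²=5 ≤ ρ²=58; F_rep = 3·(2,1)/5² = (0.2400,0.1200)
o2: d²=85 > ρ²=58 → inactive
o3: d²=338 > ρ²=58 → inactive
F = F_att + ΣF_rep = (1.4900,3.6200)
Δp = p'−p = (0.1862,0.4525); α = Δx/Fx = (149/800) / (149/100) = 1/8
check: Δy/Fy = (181/400) / (181/50) = 1/8 ✓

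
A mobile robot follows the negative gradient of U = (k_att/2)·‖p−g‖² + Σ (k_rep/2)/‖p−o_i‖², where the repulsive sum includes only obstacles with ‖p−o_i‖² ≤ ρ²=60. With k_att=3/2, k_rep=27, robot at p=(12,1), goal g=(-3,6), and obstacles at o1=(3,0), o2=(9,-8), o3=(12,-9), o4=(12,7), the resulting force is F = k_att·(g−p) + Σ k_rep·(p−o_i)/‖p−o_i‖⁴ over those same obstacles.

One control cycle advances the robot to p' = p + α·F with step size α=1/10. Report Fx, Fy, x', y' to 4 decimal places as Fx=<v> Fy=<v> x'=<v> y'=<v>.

F_att = 3/2·(g−p) = 3/2·(-15,5) = (-22.5000,7.5000)
o1: d²=82 > ρ²=60 → inactive
o2: d²=90 > ρ²=60 → inactive
o3: d²=100 > ρ²=60 → inactive
o4: d²=36 ≤ ρ²=60; F_rep = 27·(0,-6)/36² = (0.0000,-0.1250)
F = F_att + ΣF_rep = (-22.5000,7.3750)
p' = p + 1/10·F = (9.7500,1.7375)

Fx=-22.5000 Fy=7.3750 x'=9.7500 y'=1.7375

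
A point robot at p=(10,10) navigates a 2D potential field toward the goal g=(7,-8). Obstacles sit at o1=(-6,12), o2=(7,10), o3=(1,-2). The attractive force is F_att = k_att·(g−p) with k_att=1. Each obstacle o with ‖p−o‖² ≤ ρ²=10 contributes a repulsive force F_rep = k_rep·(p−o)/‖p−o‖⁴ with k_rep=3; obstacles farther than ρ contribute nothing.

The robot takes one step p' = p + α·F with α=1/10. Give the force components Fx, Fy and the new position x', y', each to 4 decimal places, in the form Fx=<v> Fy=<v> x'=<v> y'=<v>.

F_att = 1·(g−p) = 1·(-3,-18) = (-3.0000,-18.0000)
o1: d²=260 > ρ²=10 → inactive
o2: d²=9 ≤ ρ²=10; F_rep = 3·(3,0)/9² = (0.1111,0.0000)
o3: d²=225 > ρ²=10 → inactive
F = F_att + ΣF_rep = (-2.8889,-18.0000)
p' = p + 1/10·F = (9.7111,8.2000)

Fx=-2.8889 Fy=-18.0000 x'=9.7111 y'=8.2000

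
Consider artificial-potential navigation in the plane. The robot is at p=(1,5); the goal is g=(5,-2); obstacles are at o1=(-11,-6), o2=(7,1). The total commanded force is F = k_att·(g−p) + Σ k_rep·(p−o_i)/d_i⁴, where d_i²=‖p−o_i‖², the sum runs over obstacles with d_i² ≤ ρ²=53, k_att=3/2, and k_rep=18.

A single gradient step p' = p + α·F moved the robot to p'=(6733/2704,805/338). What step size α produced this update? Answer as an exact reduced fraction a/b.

α = 1/4

F_att = 3/2·(g−p) = 3/2·(4,-7) = (6.0000,-10.5000)
o1: d²=265 > ρ²=53 → inactive
o2: d²=52 ≤ ρ²=53; F_rep = 18·(-6,4)/52² = (-0.0399,0.0266)
F = F_att + ΣF_rep = (5.9601,-10.4734)
Δp = p'−p = (1.4900,-2.6183); α = Δx/Fx = (4029/2704) / (4029/676) = 1/4
check: Δy/Fy = (-885/338) / (-1770/169) = 1/4 ✓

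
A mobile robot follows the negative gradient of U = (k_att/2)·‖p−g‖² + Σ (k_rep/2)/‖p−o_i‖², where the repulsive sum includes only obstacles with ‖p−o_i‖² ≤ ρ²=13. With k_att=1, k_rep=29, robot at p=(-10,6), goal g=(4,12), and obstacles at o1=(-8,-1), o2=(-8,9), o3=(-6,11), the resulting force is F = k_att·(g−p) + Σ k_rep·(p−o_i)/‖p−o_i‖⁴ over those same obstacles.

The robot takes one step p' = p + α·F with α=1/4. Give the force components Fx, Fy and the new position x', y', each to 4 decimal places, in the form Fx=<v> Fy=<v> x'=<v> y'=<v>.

F_att = 1·(g−p) = 1·(14,6) = (14.0000,6.0000)
o1: d²=53 > ρ²=13 → inactive
o2: d²=13 ≤ ρ²=13; F_rep = 29·(-2,-3)/13² = (-0.3432,-0.5148)
o3: d²=41 > ρ²=13 → inactive
F = F_att + ΣF_rep = (13.6568,5.4852)
p' = p + 1/4·F = (-6.5858,7.3713)

Fx=13.6568 Fy=5.4852 x'=-6.5858 y'=7.3713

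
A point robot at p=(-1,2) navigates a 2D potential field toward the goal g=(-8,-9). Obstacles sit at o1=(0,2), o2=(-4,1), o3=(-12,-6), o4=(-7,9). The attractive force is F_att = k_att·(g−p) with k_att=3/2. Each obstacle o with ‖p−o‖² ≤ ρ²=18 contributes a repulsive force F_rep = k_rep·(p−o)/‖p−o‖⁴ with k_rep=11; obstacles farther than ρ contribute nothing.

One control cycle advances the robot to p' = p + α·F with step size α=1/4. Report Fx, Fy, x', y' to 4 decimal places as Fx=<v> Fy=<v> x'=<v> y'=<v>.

F_att = 3/2·(g−p) = 3/2·(-7,-11) = (-10.5000,-16.5000)
o1: d²=1 ≤ ρ²=18; F_rep = 11·(-1,0)/1² = (-11.0000,0.0000)
o2: d²=10 ≤ ρ²=18; F_rep = 11·(3,1)/10² = (0.3300,0.1100)
o3: d²=185 > ρ²=18 → inactive
o4: d²=85 > ρ²=18 → inactive
F = F_att + ΣF_rep = (-21.1700,-16.3900)
p' = p + 1/4·F = (-6.2925,-2.0975)

Fx=-21.1700 Fy=-16.3900 x'=-6.2925 y'=-2.0975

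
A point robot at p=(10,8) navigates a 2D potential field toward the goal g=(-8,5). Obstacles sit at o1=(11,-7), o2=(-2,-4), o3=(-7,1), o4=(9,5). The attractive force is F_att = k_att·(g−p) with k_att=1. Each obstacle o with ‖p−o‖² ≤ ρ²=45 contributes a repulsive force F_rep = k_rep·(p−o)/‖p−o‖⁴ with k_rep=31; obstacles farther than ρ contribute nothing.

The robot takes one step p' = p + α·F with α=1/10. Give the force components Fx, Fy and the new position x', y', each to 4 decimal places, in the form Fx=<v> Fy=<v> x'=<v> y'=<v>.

Fx=-17.6900 Fy=-2.0700 x'=8.2310 y'=7.7930

F_att = 1·(g−p) = 1·(-18,-3) = (-18.0000,-3.0000)
o1: d²=226 > ρ²=45 → inactive
o2: d²=288 > ρ²=45 → inactive
o3: d²=338 > ρ²=45 → inactive
o4: d²=10 ≤ ρ²=45; F_rep = 31·(1,3)/10² = (0.3100,0.9300)
F = F_att + ΣF_rep = (-17.6900,-2.0700)
p' = p + 1/10·F = (8.2310,7.7930)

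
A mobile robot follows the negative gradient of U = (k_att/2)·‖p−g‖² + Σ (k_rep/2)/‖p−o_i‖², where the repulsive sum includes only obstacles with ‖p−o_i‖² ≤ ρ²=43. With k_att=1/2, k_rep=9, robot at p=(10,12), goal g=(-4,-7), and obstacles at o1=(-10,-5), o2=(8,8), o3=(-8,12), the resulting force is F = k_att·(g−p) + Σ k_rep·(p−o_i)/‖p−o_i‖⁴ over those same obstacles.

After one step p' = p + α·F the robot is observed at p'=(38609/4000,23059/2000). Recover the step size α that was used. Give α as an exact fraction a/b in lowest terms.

F_att = 1/2·(g−p) = 1/2·(-14,-19) = (-7.0000,-9.5000)
o1: d²=689 > ρ²=43 → inactive
o2: d²=20 ≤ ρ²=43; F_rep = 9·(2,4)/20² = (0.0450,0.0900)
o3: d²=324 > ρ²=43 → inactive
F = F_att + ΣF_rep = (-6.9550,-9.4100)
Δp = p'−p = (-0.3478,-0.4705); α = Δx/Fx = (-1391/4000) / (-1391/200) = 1/20
check: Δy/Fy = (-941/2000) / (-941/100) = 1/20 ✓

α = 1/20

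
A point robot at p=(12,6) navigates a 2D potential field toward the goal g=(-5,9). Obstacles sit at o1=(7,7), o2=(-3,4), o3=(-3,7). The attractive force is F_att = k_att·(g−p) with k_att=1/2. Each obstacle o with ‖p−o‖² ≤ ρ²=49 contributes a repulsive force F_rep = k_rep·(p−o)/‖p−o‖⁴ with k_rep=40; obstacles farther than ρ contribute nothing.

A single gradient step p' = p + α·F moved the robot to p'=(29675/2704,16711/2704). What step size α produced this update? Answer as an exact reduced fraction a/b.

F_att = 1/2·(g−p) = 1/2·(-17,3) = (-8.5000,1.5000)
o1: d²=26 ≤ ρ²=49; F_rep = 40·(5,-1)/26² = (0.2959,-0.0592)
o2: d²=229 > ρ²=49 → inactive
o3: d²=226 > ρ²=49 → inactive
F = F_att + ΣF_rep = (-8.2041,1.4408)
Δp = p'−p = (-1.0255,0.1801); α = Δx/Fx = (-2773/2704) / (-2773/338) = 1/8
check: Δy/Fy = (487/2704) / (487/338) = 1/8 ✓

α = 1/8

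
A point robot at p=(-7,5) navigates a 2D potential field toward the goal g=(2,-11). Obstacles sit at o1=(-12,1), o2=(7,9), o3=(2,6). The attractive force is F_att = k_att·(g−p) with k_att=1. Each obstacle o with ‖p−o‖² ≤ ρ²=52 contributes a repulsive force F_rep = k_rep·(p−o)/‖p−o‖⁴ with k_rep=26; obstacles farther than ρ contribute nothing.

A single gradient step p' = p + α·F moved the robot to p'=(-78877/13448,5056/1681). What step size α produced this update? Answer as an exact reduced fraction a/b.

F_att = 1·(g−p) = 1·(9,-16) = (9.0000,-16.0000)
o1: d²=41 ≤ ρ²=52; F_rep = 26·(5,4)/41² = (0.0773,0.0619)
o2: d²=212 > ρ²=52 → inactive
o3: d²=82 > ρ²=52 → inactive
F = F_att + ΣF_rep = (9.0773,-15.9381)
Δp = p'−p = (1.1347,-1.9923); α = Δx/Fx = (15259/13448) / (15259/1681) = 1/8
check: Δy/Fy = (-3349/1681) / (-26792/1681) = 1/8 ✓

α = 1/8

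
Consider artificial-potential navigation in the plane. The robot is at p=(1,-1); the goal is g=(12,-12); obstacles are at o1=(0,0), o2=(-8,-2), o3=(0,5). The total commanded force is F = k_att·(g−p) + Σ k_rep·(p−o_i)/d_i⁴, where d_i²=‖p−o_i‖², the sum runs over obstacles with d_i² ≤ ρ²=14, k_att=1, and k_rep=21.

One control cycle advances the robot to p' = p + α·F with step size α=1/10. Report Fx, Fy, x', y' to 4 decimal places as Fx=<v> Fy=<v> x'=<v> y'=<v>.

Fx=16.2500 Fy=-16.2500 x'=2.6250 y'=-2.6250

F_att = 1·(g−p) = 1·(11,-11) = (11.0000,-11.0000)
o1: d²=2 ≤ ρ²=14; F_rep = 21·(1,-1)/2² = (5.2500,-5.2500)
o2: d²=82 > ρ²=14 → inactive
o3: d²=37 > ρ²=14 → inactive
F = F_att + ΣF_rep = (16.2500,-16.2500)
p' = p + 1/10·F = (2.6250,-2.6250)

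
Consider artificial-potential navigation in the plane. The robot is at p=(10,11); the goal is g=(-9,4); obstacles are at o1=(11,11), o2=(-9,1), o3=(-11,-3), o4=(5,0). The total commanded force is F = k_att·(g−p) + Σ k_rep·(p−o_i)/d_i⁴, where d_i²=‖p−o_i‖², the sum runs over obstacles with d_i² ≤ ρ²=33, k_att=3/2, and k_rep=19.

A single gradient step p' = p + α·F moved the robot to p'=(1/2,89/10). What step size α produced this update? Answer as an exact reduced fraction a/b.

F_att = 3/2·(g−p) = 3/2·(-19,-7) = (-28.5000,-10.5000)
o1: d²=1 ≤ ρ²=33; F_rep = 19·(-1,0)/1² = (-19.0000,0.0000)
o2: d²=461 > ρ²=33 → inactive
o3: d²=637 > ρ²=33 → inactive
o4: d²=146 > ρ²=33 → inactive
F = F_att + ΣF_rep = (-47.5000,-10.5000)
Δp = p'−p = (-9.5000,-2.1000); α = Δx/Fx = (-19/2) / (-95/2) = 1/5
check: Δy/Fy = (-21/10) / (-21/2) = 1/5 ✓

α = 1/5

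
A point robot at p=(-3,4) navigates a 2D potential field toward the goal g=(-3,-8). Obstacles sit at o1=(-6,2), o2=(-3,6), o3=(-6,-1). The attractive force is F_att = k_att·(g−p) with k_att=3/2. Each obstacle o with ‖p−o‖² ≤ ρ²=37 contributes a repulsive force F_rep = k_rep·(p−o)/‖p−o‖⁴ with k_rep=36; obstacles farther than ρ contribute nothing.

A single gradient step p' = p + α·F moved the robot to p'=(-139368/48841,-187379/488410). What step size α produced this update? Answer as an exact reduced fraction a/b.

F_att = 3/2·(g−p) = 3/2·(0,-12) = (0.0000,-18.0000)
o1: d²=13 ≤ ρ²=37; F_rep = 36·(3,2)/13² = (0.6391,0.4260)
o2: d²=4 ≤ ρ²=37; F_rep = 36·(0,-2)/4² = (0.0000,-4.5000)
o3: d²=34 ≤ ρ²=37; F_rep = 36·(3,5)/34² = (0.0934,0.1557)
F = F_att + ΣF_rep = (0.7325,-21.9183)
Δp = p'−p = (0.1465,-4.3837); α = Δx/Fx = (7155/48841) / (35775/48841) = 1/5
check: Δy/Fy = (-2141019/488410) / (-2141019/97682) = 1/5 ✓

α = 1/5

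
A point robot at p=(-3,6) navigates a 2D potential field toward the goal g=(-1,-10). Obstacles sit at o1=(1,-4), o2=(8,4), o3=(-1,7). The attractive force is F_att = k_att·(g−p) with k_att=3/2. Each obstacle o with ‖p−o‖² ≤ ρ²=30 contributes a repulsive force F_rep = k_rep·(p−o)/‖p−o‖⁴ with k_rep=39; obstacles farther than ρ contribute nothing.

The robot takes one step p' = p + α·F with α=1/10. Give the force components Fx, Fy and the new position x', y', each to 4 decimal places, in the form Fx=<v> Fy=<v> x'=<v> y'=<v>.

Fx=-0.1200 Fy=-25.5600 x'=-3.0120 y'=3.4440

F_att = 3/2·(g−p) = 3/2·(2,-16) = (3.0000,-24.0000)
o1: d²=116 > ρ²=30 → inactive
o2: d²=125 > ρ²=30 → inactive
o3: d²=5 ≤ ρ²=30; F_rep = 39·(-2,-1)/5² = (-3.1200,-1.5600)
F = F_att + ΣF_rep = (-0.1200,-25.5600)
p' = p + 1/10·F = (-3.0120,3.4440)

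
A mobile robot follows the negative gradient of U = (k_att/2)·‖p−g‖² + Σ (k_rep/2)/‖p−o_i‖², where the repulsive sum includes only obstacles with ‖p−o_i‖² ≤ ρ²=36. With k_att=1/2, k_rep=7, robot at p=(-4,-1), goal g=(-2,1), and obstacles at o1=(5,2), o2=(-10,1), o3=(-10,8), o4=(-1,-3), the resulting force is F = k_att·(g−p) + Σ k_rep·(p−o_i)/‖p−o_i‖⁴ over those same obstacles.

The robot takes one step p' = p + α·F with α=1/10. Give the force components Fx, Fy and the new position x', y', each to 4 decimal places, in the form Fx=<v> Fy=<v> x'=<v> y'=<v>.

Fx=0.8757 Fy=1.0828 x'=-3.9124 y'=-0.8917

F_att = 1/2·(g−p) = 1/2·(2,2) = (1.0000,1.0000)
o1: d²=90 > ρ²=36 → inactive
o2: d²=40 > ρ²=36 → inactive
o3: d²=117 > ρ²=36 → inactive
o4: d²=13 ≤ ρ²=36; F_rep = 7·(-3,2)/13² = (-0.1243,0.0828)
F = F_att + ΣF_rep = (0.8757,1.0828)
p' = p + 1/10·F = (-3.9124,-0.8917)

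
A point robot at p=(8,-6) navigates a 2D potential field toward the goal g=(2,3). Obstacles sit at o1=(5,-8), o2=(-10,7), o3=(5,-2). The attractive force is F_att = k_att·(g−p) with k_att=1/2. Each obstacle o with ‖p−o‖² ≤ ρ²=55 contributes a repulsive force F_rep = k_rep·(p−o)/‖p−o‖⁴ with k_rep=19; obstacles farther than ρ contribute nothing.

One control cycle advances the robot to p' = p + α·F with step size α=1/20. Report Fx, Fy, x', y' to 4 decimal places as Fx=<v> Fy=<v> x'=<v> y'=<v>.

F_att = 1/2·(g−p) = 1/2·(-6,9) = (-3.0000,4.5000)
o1: d²=13 ≤ ρ²=55; F_rep = 19·(3,2)/13² = (0.3373,0.2249)
o2: d²=493 > ρ²=55 → inactive
o3: d²=25 ≤ ρ²=55; F_rep = 19·(3,-4)/25² = (0.0912,-0.1216)
F = F_att + ΣF_rep = (-2.5715,4.6033)
p' = p + 1/20·F = (7.8714,-5.7698)

Fx=-2.5715 Fy=4.6033 x'=7.8714 y'=-5.7698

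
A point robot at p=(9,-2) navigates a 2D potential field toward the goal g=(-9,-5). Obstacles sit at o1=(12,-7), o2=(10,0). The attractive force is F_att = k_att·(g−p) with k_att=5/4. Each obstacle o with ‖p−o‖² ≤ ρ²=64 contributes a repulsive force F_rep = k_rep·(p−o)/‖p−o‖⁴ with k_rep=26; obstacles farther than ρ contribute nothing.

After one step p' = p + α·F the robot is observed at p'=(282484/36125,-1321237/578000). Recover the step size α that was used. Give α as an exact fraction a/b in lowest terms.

α = 1/20

F_att = 5/4·(g−p) = 5/4·(-18,-3) = (-22.5000,-3.7500)
o1: d²=34 ≤ ρ²=64; F_rep = 26·(-3,5)/34² = (-0.0675,0.1125)
o2: d²=5 ≤ ρ²=64; F_rep = 26·(-1,-2)/5² = (-1.0400,-2.0800)
F = F_att + ΣF_rep = (-23.6075,-5.7175)
Δp = p'−p = (-1.1804,-0.2859); α = Δx/Fx = (-42641/36125) / (-170564/7225) = 1/20
check: Δy/Fy = (-165237/578000) / (-165237/28900) = 1/20 ✓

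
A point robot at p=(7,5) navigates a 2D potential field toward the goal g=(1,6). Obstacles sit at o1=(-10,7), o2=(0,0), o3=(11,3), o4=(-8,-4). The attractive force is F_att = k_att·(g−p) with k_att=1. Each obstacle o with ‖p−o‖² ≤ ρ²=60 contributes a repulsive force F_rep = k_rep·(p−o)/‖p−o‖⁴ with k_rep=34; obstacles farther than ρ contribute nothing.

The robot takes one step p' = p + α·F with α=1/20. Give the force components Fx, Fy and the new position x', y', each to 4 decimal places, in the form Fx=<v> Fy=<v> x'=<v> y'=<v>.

Fx=-6.3400 Fy=1.1700 x'=6.6830 y'=5.0585

F_att = 1·(g−p) = 1·(-6,1) = (-6.0000,1.0000)
o1: d²=293 > ρ²=60 → inactive
o2: d²=74 > ρ²=60 → inactive
o3: d²=20 ≤ ρ²=60; F_rep = 34·(-4,2)/20² = (-0.3400,0.1700)
o4: d²=306 > ρ²=60 → inactive
F = F_att + ΣF_rep = (-6.3400,1.1700)
p' = p + 1/20·F = (6.6830,5.0585)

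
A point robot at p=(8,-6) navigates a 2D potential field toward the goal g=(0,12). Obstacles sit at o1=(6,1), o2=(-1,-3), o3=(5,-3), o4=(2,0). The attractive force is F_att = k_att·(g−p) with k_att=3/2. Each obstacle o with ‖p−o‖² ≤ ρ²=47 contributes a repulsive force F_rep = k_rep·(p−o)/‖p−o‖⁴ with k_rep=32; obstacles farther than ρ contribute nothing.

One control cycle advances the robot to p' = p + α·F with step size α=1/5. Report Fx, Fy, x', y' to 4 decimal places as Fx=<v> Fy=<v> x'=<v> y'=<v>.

Fx=-11.7037 Fy=26.7037 x'=5.6593 y'=-0.6593

F_att = 3/2·(g−p) = 3/2·(-8,18) = (-12.0000,27.0000)
o1: d²=53 > ρ²=47 → inactive
o2: d²=90 > ρ²=47 → inactive
o3: d²=18 ≤ ρ²=47; F_rep = 32·(3,-3)/18² = (0.2963,-0.2963)
o4: d²=72 > ρ²=47 → inactive
F = F_att + ΣF_rep = (-11.7037,26.7037)
p' = p + 1/5·F = (5.6593,-0.6593)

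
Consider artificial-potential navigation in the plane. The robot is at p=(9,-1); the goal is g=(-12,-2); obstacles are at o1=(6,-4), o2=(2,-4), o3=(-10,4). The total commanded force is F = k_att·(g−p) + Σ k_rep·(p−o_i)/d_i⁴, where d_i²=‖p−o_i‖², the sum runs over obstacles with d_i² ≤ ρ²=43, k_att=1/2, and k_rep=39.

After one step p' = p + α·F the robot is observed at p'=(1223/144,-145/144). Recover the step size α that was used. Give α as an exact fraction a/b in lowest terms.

F_att = 1/2·(g−p) = 1/2·(-21,-1) = (-10.5000,-0.5000)
o1: d²=18 ≤ ρ²=43; F_rep = 39·(3,3)/18² = (0.3611,0.3611)
o2: d²=58 > ρ²=43 → inactive
o3: d²=386 > ρ²=43 → inactive
F = F_att + ΣF_rep = (-10.1389,-0.1389)
Δp = p'−p = (-0.5069,-0.0069); α = Δx/Fx = (-73/144) / (-365/36) = 1/20
check: Δy/Fy = (-1/144) / (-5/36) = 1/20 ✓

α = 1/20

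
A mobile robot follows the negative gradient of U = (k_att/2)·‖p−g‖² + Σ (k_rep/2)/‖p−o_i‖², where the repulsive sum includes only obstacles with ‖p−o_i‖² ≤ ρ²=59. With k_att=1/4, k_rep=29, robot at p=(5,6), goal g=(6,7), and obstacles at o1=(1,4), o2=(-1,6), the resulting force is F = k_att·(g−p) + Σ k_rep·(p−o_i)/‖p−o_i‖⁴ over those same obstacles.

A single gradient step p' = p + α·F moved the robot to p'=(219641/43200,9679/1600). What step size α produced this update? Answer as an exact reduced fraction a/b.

F_att = 1/4·(g−p) = 1/4·(1,1) = (0.2500,0.2500)
o1: d²=20 ≤ ρ²=59; F_rep = 29·(4,2)/20² = (0.2900,0.1450)
o2: d²=36 ≤ ρ²=59; F_rep = 29·(6,0)/36² = (0.1343,0.0000)
F = F_att + ΣF_rep = (0.6743,0.3950)
Δp = p'−p = (0.0843,0.0494); α = Δx/Fx = (3641/43200) / (3641/5400) = 1/8
check: Δy/Fy = (79/1600) / (79/200) = 1/8 ✓

α = 1/8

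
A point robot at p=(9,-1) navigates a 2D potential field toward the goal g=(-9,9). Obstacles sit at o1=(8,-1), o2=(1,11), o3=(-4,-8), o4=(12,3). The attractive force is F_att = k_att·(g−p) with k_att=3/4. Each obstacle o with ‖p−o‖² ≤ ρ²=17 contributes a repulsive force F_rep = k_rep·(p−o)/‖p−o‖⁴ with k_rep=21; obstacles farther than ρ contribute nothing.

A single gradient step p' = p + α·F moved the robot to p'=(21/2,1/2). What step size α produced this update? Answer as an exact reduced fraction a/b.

F_att = 3/4·(g−p) = 3/4·(-18,10) = (-13.5000,7.5000)
o1: d²=1 ≤ ρ²=17; F_rep = 21·(1,0)/1² = (21.0000,0.0000)
o2: d²=208 > ρ²=17 → inactive
o3: d²=218 > ρ²=17 → inactive
o4: d²=25 > ρ²=17 → inactive
F = F_att + ΣF_rep = (7.5000,7.5000)
Δp = p'−p = (1.5000,1.5000); α = Δx/Fx = (3/2) / (15/2) = 1/5
check: Δy/Fy = (3/2) / (15/2) = 1/5 ✓

α = 1/5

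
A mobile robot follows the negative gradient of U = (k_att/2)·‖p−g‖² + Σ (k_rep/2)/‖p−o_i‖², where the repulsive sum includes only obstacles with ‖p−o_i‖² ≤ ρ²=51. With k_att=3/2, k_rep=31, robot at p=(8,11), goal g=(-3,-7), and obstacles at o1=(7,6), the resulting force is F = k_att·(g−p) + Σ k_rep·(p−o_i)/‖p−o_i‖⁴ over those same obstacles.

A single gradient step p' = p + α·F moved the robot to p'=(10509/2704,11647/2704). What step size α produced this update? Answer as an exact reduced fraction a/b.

α = 1/4

F_att = 3/2·(g−p) = 3/2·(-11,-18) = (-16.5000,-27.0000)
o1: d²=26 ≤ ρ²=51; F_rep = 31·(1,5)/26² = (0.0459,0.2293)
F = F_att + ΣF_rep = (-16.4541,-26.7707)
Δp = p'−p = (-4.1135,-6.6927); α = Δx/Fx = (-11123/2704) / (-11123/676) = 1/4
check: Δy/Fy = (-18097/2704) / (-18097/676) = 1/4 ✓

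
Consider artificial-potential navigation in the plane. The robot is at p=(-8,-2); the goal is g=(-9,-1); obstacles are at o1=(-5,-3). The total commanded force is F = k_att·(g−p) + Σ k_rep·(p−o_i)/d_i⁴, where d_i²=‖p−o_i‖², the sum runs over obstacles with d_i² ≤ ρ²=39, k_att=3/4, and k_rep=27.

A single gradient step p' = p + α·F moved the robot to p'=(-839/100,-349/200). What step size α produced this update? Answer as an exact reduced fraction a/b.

F_att = 3/4·(g−p) = 3/4·(-1,1) = (-0.7500,0.7500)
o1: d²=10 ≤ ρ²=39; F_rep = 27·(-3,1)/10² = (-0.8100,0.2700)
F = F_att + ΣF_rep = (-1.5600,1.0200)
Δp = p'−p = (-0.3900,0.2550); α = Δx/Fx = (-39/100) / (-39/25) = 1/4
check: Δy/Fy = (51/200) / (51/50) = 1/4 ✓

α = 1/4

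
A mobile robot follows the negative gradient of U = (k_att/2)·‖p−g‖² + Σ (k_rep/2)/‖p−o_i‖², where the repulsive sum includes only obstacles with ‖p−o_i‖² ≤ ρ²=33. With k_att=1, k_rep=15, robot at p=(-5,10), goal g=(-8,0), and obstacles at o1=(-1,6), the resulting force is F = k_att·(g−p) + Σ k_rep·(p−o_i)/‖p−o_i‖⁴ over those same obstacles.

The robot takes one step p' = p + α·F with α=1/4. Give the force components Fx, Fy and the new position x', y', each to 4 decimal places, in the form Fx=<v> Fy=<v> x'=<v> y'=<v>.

F_att = 1·(g−p) = 1·(-3,-10) = (-3.0000,-10.0000)
o1: d²=32 ≤ ρ²=33; F_rep = 15·(-4,4)/32² = (-0.0586,0.0586)
F = F_att + ΣF_rep = (-3.0586,-9.9414)
p' = p + 1/4·F = (-5.7646,7.5146)

Fx=-3.0586 Fy=-9.9414 x'=-5.7646 y'=7.5146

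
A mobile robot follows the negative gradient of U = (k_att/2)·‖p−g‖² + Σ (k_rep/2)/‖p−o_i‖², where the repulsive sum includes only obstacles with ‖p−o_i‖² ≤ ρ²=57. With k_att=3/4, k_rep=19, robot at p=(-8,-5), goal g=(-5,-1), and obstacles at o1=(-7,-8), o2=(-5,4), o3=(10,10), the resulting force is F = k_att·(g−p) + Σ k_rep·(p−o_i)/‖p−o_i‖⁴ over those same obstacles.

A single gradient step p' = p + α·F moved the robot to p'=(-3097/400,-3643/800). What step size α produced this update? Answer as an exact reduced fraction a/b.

F_att = 3/4·(g−p) = 3/4·(3,4) = (2.2500,3.0000)
o1: d²=10 ≤ ρ²=57; F_rep = 19·(-1,3)/10² = (-0.1900,0.5700)
o2: d²=90 > ρ²=57 → inactive
o3: d²=549 > ρ²=57 → inactive
F = F_att + ΣF_rep = (2.0600,3.5700)
Δp = p'−p = (0.2575,0.4462); α = Δx/Fx = (103/400) / (103/50) = 1/8
check: Δy/Fy = (357/800) / (357/100) = 1/8 ✓

α = 1/8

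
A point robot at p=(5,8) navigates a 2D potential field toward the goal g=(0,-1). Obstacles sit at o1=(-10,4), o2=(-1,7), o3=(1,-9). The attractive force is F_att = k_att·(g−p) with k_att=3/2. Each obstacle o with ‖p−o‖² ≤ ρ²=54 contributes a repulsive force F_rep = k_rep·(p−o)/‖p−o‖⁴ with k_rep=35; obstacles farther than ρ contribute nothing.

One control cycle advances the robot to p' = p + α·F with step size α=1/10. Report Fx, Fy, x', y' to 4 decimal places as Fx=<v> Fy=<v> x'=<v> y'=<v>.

F_att = 3/2·(g−p) = 3/2·(-5,-9) = (-7.5000,-13.5000)
o1: d²=241 > ρ²=54 → inactive
o2: d²=37 ≤ ρ²=54; F_rep = 35·(6,1)/37² = (0.1534,0.0256)
o3: d²=305 > ρ²=54 → inactive
F = F_att + ΣF_rep = (-7.3466,-13.4744)
p' = p + 1/10·F = (4.2653,6.6526)

Fx=-7.3466 Fy=-13.4744 x'=4.2653 y'=6.6526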